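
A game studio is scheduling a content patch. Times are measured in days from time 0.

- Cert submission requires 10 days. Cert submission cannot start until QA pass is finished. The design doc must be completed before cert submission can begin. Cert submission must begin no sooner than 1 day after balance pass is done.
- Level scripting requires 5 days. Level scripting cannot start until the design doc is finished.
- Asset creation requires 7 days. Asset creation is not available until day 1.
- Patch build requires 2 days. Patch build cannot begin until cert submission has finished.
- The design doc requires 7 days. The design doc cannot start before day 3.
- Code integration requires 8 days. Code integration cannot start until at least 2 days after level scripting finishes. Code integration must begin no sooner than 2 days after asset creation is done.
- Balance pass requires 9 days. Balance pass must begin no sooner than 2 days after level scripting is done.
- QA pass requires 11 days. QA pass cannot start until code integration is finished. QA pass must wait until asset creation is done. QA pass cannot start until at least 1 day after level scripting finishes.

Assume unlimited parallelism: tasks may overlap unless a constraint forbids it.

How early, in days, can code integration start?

Asset creation waits on its own release at day 1, so it starts at day 1 and finishes at 1 + 7 = day 8.
After its own release at day 3, the design doc can start at day 3 and finishes at day 10.
After the design doc (finishes day 10), level scripting can start at day 10 and finishes at day 15.
Code integration waits on level scripting (finishes day 15, plus 2-day gap → day 17); asset creation (finishes day 8, plus 2-day gap → day 10). The latest of these is day 17, which is the earliest code integration can start.

17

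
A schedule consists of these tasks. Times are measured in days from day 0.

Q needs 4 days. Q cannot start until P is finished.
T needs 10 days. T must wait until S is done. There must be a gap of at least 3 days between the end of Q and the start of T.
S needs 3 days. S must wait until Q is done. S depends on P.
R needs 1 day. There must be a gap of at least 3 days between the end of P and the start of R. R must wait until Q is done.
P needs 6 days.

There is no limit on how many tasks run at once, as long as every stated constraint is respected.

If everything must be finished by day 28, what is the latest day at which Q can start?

11

To finish by day 28, R (duration 1) must start no later than day 27.
To finish by day 28, T (duration 10) must start no later than day 18.
S feeds into T (must start by day 18); so S must finish by day 18 and therefore start by day 15.
Q has several dependents: R (must start by day 27); S (must start by day 15); T (must start by day 18, minus 3-day gap → day 15). The earliest of those limits is day 15, so Q must start by 15 − 4 = day 11.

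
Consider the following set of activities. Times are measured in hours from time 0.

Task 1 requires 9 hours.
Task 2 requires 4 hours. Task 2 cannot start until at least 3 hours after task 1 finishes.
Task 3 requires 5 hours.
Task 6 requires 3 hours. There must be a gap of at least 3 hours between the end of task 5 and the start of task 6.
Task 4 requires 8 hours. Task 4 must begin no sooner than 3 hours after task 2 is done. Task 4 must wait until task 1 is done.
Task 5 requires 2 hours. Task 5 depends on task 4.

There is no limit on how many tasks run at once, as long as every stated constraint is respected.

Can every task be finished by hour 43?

Yes

Task 3 can start immediately at hour 0; it finishes at hour 5.
Task 1 has no prerequisites, so it starts at hour 0 and finishes at hour 9.
Task 2 waits on task 1 (finishes hour 9, plus 3-hour gap → hour 12), so it starts at hour 12 and finishes at 12 + 4 = hour 16.
Task 4 cannot start until task 2 (finishes hour 16, plus 3-hour gap → hour 19); task 1 (finishes hour 9). The controlling bound is hour 19, so task 4 finishes at 19 + 8 = hour 27.
Task 5 waits on task 4 (finishes hour 27), so it starts at hour 27 and finishes at 27 + 2 = hour 29.
Task 6 waits on task 5 (finishes hour 29, plus 3-hour gap → hour 32), so it starts at hour 32 and finishes at 32 + 3 = hour 35.
Every task is finished by hour 35, which is no later than the deadline of 43, so the schedule is feasible.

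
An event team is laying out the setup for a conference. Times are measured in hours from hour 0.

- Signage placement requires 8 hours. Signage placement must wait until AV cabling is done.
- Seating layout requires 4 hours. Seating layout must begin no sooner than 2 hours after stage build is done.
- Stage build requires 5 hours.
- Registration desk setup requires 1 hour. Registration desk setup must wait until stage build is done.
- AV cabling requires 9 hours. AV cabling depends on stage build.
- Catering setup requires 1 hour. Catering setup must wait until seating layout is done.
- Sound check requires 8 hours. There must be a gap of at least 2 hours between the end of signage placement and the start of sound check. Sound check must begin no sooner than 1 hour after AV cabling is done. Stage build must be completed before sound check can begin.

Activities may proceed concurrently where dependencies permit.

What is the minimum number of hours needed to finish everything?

32

Stage build has no prerequisites, so it starts at hour 0 and finishes at hour 5.
After stage build (finishes hour 5), registration desk setup can start at hour 5 and finishes at hour 6.
After stage build (finishes hour 5, plus 2-hour gap → hour 7), seating layout can start at hour 7 and finishes at hour 11.
After seating layout (finishes hour 11), catering setup can start at hour 11 and finishes at hour 12.
AV cabling waits on stage build (finishes hour 5), so it starts at hour 5 and finishes at 5 + 9 = hour 14.
Signage placement cannot begin until AV cabling (finishes hour 14). It runs from hour 14 to 14 + 8 = hour 22.
Sound check cannot start until signage placement (finishes hour 22, plus 2-hour gap → hour 24); AV cabling (finishes hour 14, plus 1-hour gap → hour 15); stage build (finishes hour 5). The controlling bound is hour 24, so sound check finishes at 24 + 8 = hour 32.
All tasks are finished once the last one completes. Finish times: Stage build at 5, AV cabling at 14, Seating layout at 11, Registration desk setup at 6, Signage placement at 22, Catering setup at 12, Sound check at 32. The latest is hour 32.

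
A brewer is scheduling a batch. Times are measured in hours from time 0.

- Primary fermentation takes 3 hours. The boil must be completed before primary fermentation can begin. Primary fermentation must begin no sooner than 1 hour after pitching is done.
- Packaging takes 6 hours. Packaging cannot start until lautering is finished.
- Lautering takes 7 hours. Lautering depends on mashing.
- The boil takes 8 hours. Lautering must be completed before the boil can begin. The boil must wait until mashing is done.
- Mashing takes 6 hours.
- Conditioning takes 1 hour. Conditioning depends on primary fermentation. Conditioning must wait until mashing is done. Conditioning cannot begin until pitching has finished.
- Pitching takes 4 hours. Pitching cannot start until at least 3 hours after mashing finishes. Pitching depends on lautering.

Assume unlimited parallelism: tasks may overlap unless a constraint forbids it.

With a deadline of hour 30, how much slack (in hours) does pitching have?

Mashing can start immediately at hour 0; it finishes at hour 6.
Lautering cannot begin until mashing (finishes hour 6). It runs from hour 6 to 6 + 7 = hour 13.
Pitching needs all of mashing (finishes hour 6, plus 3-hour gap → hour 9); lautering (finishes hour 13). That puts its earliest start at hour 13; it finishes at 13 + 4 = hour 17.

Working backward from the deadline:
Conditioning must finish by hour 30; it takes 1 hour, so it must start by 30 − 1 = hour 29.
Primary fermentation has to be done before conditioning (must start by hour 29). That means finishing by hour 29, i.e. starting by 29 − 3 = hour 26.
Pitching has several dependents: primary fermentation (must start by hour 26, minus 1-hour gap → hour 25); conditioning (must start by hour 29). The earliest of those limits is hour 25, so pitching must start by 25 − 4 = hour 21.
So pitching can start as early as hour 13 and as late as hour 21, giving 21 − 13 = 8 hours of slack.

8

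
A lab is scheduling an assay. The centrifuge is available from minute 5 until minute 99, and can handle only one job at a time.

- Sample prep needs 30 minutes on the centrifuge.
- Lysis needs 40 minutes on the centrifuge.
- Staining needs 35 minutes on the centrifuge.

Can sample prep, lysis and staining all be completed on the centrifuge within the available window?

No

The centrifuge window is 99 − 5 = 94 minutes.
Running back to back, the jobs need 30 + 40 + 35 = 105 minutes on the centrifuge.
Since 105 > 94, they cannot all fit.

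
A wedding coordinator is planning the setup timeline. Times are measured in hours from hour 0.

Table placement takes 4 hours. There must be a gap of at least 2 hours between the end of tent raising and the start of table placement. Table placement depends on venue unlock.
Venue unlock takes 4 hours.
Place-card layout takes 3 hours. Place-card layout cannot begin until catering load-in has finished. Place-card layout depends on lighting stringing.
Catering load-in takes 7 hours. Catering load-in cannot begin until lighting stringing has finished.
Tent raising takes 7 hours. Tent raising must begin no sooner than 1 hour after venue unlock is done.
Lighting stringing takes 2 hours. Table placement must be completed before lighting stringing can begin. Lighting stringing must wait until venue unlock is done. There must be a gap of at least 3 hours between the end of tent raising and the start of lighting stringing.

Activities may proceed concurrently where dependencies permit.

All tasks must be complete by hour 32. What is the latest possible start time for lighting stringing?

20

Place-card layout has no dependents, so it just needs to finish by hour 32. Starting by 32 − 3 = hour 29 achieves that.
Catering load-in feeds into place-card layout (must start by hour 29); so catering load-in must finish by hour 29 and therefore start by hour 22.
Lighting stringing must finish in time for catering load-in (must start by hour 22); place-card layout (must start by hour 29). The tightest is hour 22, so lighting stringing must start by 22 − 2 = hour 20.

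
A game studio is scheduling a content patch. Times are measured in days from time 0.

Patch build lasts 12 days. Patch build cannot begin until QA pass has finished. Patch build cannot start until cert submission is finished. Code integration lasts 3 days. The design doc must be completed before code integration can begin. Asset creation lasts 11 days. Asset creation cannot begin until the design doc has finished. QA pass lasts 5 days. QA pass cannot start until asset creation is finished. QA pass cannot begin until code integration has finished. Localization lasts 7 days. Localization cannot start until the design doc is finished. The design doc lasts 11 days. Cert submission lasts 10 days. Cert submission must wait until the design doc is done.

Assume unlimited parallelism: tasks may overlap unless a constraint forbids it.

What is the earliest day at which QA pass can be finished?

Nothing blocks the design doc, so it runs from day 0 to day 11.
After the design doc (finishes day 11), code integration can start at day 11 and finishes at day 14.
Asset creation waits on the design doc (finishes day 11), so it starts at day 11 and finishes at 11 + 11 = day 22.
QA pass needs all of asset creation (finishes day 22); code integration (finishes day 14). That puts its earliest start at day 22; it finishes at 22 + 5 = day 27.

27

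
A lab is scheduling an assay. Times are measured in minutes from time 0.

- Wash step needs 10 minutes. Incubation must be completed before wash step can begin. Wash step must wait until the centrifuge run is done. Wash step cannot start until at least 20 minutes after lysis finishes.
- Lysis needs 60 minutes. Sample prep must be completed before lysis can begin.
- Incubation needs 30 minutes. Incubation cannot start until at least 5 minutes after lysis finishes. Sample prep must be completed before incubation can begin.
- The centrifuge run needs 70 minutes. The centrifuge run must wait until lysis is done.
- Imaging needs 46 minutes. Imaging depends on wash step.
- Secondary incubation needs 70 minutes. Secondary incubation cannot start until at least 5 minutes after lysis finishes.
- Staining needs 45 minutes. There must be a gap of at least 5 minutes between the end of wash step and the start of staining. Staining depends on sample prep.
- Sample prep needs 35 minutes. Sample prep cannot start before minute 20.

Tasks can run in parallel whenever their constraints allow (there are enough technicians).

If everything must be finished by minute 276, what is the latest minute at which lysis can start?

Nothing follows staining; the deadline of minute 276 is its only limit. It must start by 276 − 45 = minute 231.
Imaging must finish by minute 276; it takes 46 minutes, so it must start by 276 − 46 = minute 230.
Wash step feeds staining (must start by minute 231, minus 5-minute gap → minute 226); imaging (must start by minute 230). Taking the minimum, wash step must finish by minute 226 and start by 226 − 10 = minute 216.
Since wash step (must start by minute 216) depends on it, incubation must finish by minute 216. Backing off its 30-minute duration gives a latest start of minute 186.
The centrifuge run has to be done before wash step (must start by minute 216). That means finishing by minute 216, i.e. starting by 216 − 70 = minute 146.
Nothing follows secondary incubation; the deadline of minute 276 is its only limit. It must start by 276 − 70 = minute 206.
For lysis: incubation (must start by minute 186, minus 5-minute gap → minute 181); the centrifuge run (must start by minute 146); wash step (must start by minute 216, minus 20-minute gap → minute 196); secondary incubation (must start by minute 206, minus 5-minute gap → minute 201). The most restrictive is minute 146; with a 60-minute duration, lysis must start by minute 86.

86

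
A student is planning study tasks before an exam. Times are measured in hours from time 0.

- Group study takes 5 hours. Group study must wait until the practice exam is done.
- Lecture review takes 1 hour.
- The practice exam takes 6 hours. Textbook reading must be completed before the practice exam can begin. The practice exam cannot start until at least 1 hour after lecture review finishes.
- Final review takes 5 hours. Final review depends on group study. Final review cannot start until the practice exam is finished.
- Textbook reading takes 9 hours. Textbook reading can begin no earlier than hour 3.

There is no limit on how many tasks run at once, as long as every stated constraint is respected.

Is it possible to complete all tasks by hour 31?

Yes

Lecture review can start immediately at hour 0; it finishes at hour 1.
Textbook reading cannot begin until its own release at hour 3. It runs from hour 3 to 3 + 9 = hour 12.
The practice exam has to wait for textbook reading (finishes hour 12); lecture review (finishes hour 1, plus 1-hour gap → hour 2). The latest of these is hour 12, so the practice exam runs hour 12 to 12 + 6 = hour 18.
After the practice exam (finishes hour 18), group study can start at hour 18 and finishes at hour 23.
Final review cannot start until group study (finishes hour 23); the practice exam (finishes hour 18). The controlling bound is hour 23, so final review finishes at 23 + 5 = hour 28.
Every task is finished by hour 28, which is no later than the deadline of 31, so the schedule is feasible.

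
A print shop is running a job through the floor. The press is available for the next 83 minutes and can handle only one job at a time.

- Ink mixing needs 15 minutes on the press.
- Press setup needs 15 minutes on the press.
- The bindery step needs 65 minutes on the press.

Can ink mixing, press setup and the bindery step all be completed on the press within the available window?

Running back to back, the jobs need 15 + 15 + 65 = 95 minutes on the press.
Since 95 > 83, they cannot all fit.

No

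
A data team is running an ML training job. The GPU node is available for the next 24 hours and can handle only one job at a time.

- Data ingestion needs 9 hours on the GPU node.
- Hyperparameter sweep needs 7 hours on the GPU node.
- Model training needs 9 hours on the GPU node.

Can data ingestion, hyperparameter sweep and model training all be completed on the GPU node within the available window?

Running back to back, the jobs need 9 + 7 + 9 = 25 hours on the GPU node.
Since 25 > 24, they cannot all fit.

No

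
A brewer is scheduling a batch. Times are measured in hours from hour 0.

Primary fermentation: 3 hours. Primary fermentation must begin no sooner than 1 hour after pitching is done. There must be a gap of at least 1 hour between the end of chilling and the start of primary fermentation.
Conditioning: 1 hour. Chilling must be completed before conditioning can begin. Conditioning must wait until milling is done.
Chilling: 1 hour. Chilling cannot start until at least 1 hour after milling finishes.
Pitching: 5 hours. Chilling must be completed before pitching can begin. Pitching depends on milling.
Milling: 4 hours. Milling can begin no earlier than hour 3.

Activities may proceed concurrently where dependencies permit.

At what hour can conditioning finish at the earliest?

10

Milling waits on its own release at hour 3, so it starts at hour 3 and finishes at 3 + 4 = hour 7.
Chilling cannot begin until milling (finishes hour 7, plus 1-hour gap → hour 8). It runs from hour 8 to 8 + 1 = hour 9.
For conditioning: chilling (finishes hour 9); milling (finishes hour 7). Taking the maximum gives a start of hour 9, and it finishes at 9 + 1 = hour 10.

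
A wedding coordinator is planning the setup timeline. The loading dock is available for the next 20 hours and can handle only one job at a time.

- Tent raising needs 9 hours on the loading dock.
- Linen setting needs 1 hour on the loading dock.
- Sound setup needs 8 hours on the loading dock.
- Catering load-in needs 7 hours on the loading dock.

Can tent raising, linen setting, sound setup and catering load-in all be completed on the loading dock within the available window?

Running back to back, the jobs need 9 + 1 + 8 + 7 = 25 hours on the loading dock.
Since 25 > 20, they cannot all fit.

No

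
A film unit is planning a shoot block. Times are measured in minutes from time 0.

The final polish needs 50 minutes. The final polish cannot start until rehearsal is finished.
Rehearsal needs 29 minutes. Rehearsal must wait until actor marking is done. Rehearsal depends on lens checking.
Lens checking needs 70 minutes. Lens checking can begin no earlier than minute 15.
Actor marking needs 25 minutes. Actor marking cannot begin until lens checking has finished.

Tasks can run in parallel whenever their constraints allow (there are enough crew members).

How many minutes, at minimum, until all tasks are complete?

189

After its own release at minute 15, lens checking can start at minute 15 and finishes at minute 85.
Actor marking waits on lens checking (finishes minute 85), so it starts at minute 85 and finishes at 85 + 25 = minute 110.
Rehearsal has to wait for actor marking (finishes minute 110); lens checking (finishes minute 85). The latest of these is minute 110, so rehearsal runs minute 110 to 110 + 29 = minute 139.
After rehearsal (finishes minute 139), the final polish can start at minute 139 and finishes at minute 189.
All tasks are finished once the last one completes. Finish times: Lens checking at 85, Actor marking at 110, Rehearsal at 139, The final polish at 189. The latest is minute 189.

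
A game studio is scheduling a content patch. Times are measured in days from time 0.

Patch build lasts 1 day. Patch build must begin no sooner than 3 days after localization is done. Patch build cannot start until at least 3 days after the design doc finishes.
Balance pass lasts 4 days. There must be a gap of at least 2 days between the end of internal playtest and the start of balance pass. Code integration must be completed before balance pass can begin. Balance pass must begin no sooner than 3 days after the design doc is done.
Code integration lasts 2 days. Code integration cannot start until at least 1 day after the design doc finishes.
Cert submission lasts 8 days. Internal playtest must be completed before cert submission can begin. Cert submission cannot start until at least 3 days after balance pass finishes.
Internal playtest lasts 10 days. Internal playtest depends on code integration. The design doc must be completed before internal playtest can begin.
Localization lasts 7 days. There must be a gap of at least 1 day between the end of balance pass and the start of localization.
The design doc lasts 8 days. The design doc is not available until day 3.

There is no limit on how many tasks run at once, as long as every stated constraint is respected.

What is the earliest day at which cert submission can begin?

After its own release at day 3, the design doc can start at day 3 and finishes at day 11.
After the design doc (finishes day 11, plus 1-day gap → day 12), code integration can start at day 12 and finishes at day 14.
Internal playtest cannot start until code integration (finishes day 14); the design doc (finishes day 11). The controlling bound is day 14, so internal playtest finishes at 14 + 10 = day 24.
Balance pass needs all of internal playtest (finishes day 24, plus 2-day gap → day 26); code integration (finishes day 14); the design doc (finishes day 11, plus 3-day gap → day 14). That puts its earliest start at day 26; it finishes at 26 + 4 = day 30.
Cert submission waits on internal playtest (finishes day 24); balance pass (finishes day 30, plus 3-day gap → day 33). The latest of these is day 33, which is the earliest cert submission can start.

33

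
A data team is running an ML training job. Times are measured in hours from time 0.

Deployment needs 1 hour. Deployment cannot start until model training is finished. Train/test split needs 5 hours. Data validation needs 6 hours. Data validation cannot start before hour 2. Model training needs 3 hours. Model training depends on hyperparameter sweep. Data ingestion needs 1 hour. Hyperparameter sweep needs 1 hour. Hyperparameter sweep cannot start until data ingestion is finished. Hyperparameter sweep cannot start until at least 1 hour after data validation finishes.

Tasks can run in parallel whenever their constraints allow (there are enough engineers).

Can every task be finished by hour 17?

Yes

Train/test split has no prerequisites, so it starts at hour 0 and finishes at hour 5.
Data validation waits on its own release at hour 2, so it starts at hour 2 and finishes at 2 + 6 = hour 8.
Data ingestion can start immediately at hour 0; it finishes at hour 1.
Hyperparameter sweep needs all of data ingestion (finishes hour 1); data validation (finishes hour 8, plus 1-hour gap → hour 9). That puts its earliest start at hour 9; it finishes at 9 + 1 = hour 10.
Model training waits on hyperparameter sweep (finishes hour 10), so it starts at hour 10 and finishes at 10 + 3 = hour 13.
Deployment waits on model training (finishes hour 13), so it starts at hour 13 and finishes at 13 + 1 = hour 14.
Every task is finished by hour 14, which is no later than the deadline of 17, so the schedule is feasible.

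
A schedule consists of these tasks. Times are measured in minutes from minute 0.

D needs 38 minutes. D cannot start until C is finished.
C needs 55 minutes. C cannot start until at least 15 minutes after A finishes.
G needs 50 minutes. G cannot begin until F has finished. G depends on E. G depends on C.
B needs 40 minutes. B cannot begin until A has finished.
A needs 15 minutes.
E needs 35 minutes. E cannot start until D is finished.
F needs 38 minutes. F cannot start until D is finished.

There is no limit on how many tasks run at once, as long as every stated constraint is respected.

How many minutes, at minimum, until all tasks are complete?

A can start immediately at minute 0; it finishes at minute 15.
C waits on A (finishes minute 15, plus 15-minute gap → minute 30), so it starts at minute 30 and finishes at 30 + 55 = minute 85.
After C (finishes minute 85), D can start at minute 85 and finishes at minute 123.
F waits on D (finishes minute 123), so it starts at minute 123 and finishes at 123 + 38 = minute 161.
E waits on D (finishes minute 123), so it starts at minute 123 and finishes at 123 + 35 = minute 158.
G needs all of F (finishes minute 161); E (finishes minute 158); C (finishes minute 85). That puts its earliest start at minute 161; it finishes at 161 + 50 = minute 211.
After A (finishes minute 15), B can start at minute 15 and finishes at minute 55.
All tasks are finished once the last one completes. Finish times: A at 15, B at 55, C at 85, D at 123, E at 158, F at 161, G at 211. The latest is minute 211.

211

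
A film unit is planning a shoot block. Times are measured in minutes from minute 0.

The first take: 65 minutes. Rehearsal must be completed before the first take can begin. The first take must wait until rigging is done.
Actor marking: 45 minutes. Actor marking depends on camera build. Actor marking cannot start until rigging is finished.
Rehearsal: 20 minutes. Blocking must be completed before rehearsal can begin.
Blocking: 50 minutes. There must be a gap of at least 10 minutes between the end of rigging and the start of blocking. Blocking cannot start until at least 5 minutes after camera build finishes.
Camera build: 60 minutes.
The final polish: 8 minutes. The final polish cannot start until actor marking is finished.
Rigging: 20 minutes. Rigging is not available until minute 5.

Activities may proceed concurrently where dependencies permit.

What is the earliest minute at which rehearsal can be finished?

Camera build can start immediately at minute 0; it finishes at minute 60.
After its own release at minute 5, rigging can start at minute 5 and finishes at minute 25.
Blocking cannot start until rigging (finishes minute 25, plus 10-minute gap → minute 35); camera build (finishes minute 60, plus 5-minute gap → minute 65). The controlling bound is minute 65, so blocking finishes at 65 + 50 = minute 115.
Rehearsal cannot begin until blocking (finishes minute 115). It runs from minute 115 to 115 + 20 = minute 135.

135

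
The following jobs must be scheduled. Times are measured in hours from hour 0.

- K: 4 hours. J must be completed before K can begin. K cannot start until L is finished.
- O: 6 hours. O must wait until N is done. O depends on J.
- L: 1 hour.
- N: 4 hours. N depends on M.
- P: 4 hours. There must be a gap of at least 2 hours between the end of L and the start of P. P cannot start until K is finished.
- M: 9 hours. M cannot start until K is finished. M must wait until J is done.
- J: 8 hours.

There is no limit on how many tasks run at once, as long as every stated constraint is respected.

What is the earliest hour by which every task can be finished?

L has no prerequisites, so it starts at hour 0 and finishes at hour 1.
J can start immediately at hour 0; it finishes at hour 8.
For K: J (finishes hour 8); L (finishes hour 1). Taking the maximum gives a start of hour 8, and it finishes at 8 + 4 = hour 12.
For P: L (finishes hour 1, plus 2-hour gap → hour 3); K (finishes hour 12). Taking the maximum gives a start of hour 12, and it finishes at 12 + 4 = hour 16.
M needs all of K (finishes hour 12); J (finishes hour 8). That puts its earliest start at hour 12; it finishes at 12 + 9 = hour 21.
N cannot begin until M (finishes hour 21). It runs from hour 21 to 21 + 4 = hour 25.
O needs all of N (finishes hour 25); J (finishes hour 8). That puts its earliest start at hour 25; it finishes at 25 + 6 = hour 31.
All tasks are finished once the last one completes. Finish times: J at 8, K at 12, L at 1, M at 21, N at 25, O at 31, P at 16. The latest is hour 31.

31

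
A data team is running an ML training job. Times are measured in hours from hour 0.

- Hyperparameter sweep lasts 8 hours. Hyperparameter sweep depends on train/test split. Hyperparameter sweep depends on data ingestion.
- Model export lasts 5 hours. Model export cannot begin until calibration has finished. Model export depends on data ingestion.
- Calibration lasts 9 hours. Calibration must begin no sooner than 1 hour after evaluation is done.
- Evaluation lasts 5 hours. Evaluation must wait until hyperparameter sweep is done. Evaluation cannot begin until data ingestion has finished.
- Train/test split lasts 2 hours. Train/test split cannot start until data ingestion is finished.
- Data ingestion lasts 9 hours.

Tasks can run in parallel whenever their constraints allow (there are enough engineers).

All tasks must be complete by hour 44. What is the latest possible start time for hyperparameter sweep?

16

To finish by hour 44, model export (duration 5) must start no later than hour 39.
Calibration must finish before model export (must start by hour 39). With a 9-hour duration, calibration must start by 39 − 9 = hour 30.
Evaluation feeds into calibration (must start by hour 30, minus 1-hour gap → hour 29); so evaluation must finish by hour 29 and therefore start by hour 24.
Hyperparameter sweep must finish before evaluation (must start by hour 24). With an 8-hour duration, hyperparameter sweep must start by 24 − 8 = hour 16.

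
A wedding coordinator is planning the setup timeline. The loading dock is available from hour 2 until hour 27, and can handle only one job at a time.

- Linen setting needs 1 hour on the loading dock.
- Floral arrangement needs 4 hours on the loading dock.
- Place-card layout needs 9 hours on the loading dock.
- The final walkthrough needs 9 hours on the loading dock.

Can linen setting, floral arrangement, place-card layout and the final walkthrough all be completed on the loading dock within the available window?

Yes

The loading dock window is 27 − 2 = 25 hours.
Running back to back, the jobs need 1 + 4 + 9 + 9 = 23 hours on the loading dock.
Since 23 ≤ 25, they fit within the window.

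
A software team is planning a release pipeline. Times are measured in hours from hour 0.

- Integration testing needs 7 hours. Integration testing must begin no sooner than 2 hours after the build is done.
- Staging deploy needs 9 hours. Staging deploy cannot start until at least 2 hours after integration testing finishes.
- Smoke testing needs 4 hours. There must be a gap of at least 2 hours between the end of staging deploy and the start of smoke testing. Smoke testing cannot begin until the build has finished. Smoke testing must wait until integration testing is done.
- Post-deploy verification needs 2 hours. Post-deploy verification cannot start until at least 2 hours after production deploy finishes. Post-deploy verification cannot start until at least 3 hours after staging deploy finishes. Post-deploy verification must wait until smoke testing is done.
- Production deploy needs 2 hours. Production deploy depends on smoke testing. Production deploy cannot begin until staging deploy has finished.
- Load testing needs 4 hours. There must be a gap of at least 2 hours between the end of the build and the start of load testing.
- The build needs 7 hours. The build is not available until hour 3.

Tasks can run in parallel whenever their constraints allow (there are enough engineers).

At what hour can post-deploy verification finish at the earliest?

42

The build cannot begin until its own release at hour 3. It runs from hour 3 to 3 + 7 = hour 10.
Integration testing waits on the build (finishes hour 10, plus 2-hour gap → hour 12), so it starts at hour 12 and finishes at 12 + 7 = hour 19.
After integration testing (finishes hour 19, plus 2-hour gap → hour 21), staging deploy can start at hour 21 and finishes at hour 30.
For smoke testing: staging deploy (finishes hour 30, plus 2-hour gap → hour 32); the build (finishes hour 10); integration testing (finishes hour 19). Taking the maximum gives a start of hour 32, and it finishes at 32 + 4 = hour 36.
Production deploy cannot start until smoke testing (finishes hour 36); staging deploy (finishes hour 30). The controlling bound is hour 36, so production deploy finishes at 36 + 2 = hour 38.
Post-deploy verification cannot start until production deploy (finishes hour 38, plus 2-hour gap → hour 40); staging deploy (finishes hour 30, plus 3-hour gap → hour 33); smoke testing (finishes hour 36). The controlling bound is hour 40, so post-deploy verification finishes at 40 + 2 = hour 42.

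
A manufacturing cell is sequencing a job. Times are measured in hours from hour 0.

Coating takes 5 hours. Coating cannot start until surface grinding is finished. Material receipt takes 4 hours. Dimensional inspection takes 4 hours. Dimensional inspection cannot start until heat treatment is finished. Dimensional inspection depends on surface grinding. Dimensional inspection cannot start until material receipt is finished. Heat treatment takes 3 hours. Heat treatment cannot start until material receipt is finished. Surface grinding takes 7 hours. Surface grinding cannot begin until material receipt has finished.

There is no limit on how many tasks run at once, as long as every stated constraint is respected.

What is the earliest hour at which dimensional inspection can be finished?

Nothing blocks material receipt, so it runs from hour 0 to hour 4.
Surface grinding waits on material receipt (finishes hour 4), so it starts at hour 4 and finishes at 4 + 7 = hour 11.
Heat treatment waits on material receipt (finishes hour 4), so it starts at hour 4 and finishes at 4 + 3 = hour 7.
Dimensional inspection cannot start until heat treatment (finishes hour 7); surface grinding (finishes hour 11); material receipt (finishes hour 4). The controlling bound is hour 11, so dimensional inspection finishes at 11 + 4 = hour 15.

15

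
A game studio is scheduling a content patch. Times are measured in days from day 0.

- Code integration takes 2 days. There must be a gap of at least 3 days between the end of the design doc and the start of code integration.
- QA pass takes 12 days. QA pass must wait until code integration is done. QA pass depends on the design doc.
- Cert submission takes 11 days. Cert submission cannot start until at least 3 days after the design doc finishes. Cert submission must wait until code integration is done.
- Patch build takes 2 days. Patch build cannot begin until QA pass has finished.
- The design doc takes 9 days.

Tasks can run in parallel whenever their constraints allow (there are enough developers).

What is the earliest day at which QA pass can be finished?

Nothing blocks the design doc, so it runs from day 0 to day 9.
After the design doc (finishes day 9, plus 3-day gap → day 12), code integration can start at day 12 and finishes at day 14.
For QA pass: code integration (finishes day 14); the design doc (finishes day 9). Taking the maximum gives a start of day 14, and it finishes at 14 + 12 = day 26.

26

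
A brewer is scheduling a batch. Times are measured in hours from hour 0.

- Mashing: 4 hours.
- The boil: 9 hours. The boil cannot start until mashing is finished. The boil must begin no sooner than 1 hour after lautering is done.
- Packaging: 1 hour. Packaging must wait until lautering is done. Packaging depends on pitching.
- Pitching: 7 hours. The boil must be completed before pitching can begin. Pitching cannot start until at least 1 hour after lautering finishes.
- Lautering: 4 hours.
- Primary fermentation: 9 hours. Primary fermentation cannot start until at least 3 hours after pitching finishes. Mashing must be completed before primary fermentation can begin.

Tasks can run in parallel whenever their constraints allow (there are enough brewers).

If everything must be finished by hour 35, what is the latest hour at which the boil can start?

To finish by hour 35, primary fermentation (duration 9) must start no later than hour 26.
Nothing follows packaging; the deadline of hour 35 is its only limit. It must start by 35 − 1 = hour 34.
Pitching feeds primary fermentation (must start by hour 26, minus 3-hour gap → hour 23); packaging (must start by hour 34). Taking the minimum, pitching must finish by hour 23 and start by 23 − 7 = hour 16.
Since pitching (must start by hour 16) depends on it, the boil must finish by hour 16. Backing off its 9-hour duration gives a latest start of hour 7.

7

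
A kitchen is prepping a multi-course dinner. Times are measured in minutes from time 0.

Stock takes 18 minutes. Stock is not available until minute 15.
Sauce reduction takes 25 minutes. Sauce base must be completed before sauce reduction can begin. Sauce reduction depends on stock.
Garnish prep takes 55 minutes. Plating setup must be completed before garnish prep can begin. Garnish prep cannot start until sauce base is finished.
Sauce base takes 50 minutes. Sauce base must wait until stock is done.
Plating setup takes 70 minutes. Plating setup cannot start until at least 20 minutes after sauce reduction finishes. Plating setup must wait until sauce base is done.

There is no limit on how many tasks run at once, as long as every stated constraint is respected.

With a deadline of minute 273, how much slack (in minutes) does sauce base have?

20

Stock cannot begin until its own release at minute 15. It runs from minute 15 to 15 + 18 = minute 33.
Sauce base waits on stock (finishes minute 33), so it starts at minute 33 and finishes at 33 + 50 = minute 83.

Working backward from the deadline:
To finish by minute 273, garnish prep (duration 55) must start no later than minute 218.
Plating setup feeds into garnish prep (must start by minute 218); so plating setup must finish by minute 218 and therefore start by minute 148.
Sauce reduction must finish before plating setup (must start by minute 148, minus 20-minute gap → minute 128). With a 25-minute duration, sauce reduction must start by 128 − 25 = minute 103.
For sauce base: sauce reduction (must start by minute 103); plating setup (must start by minute 148); garnish prep (must start by minute 218). The most restrictive is minute 103; with a 50-minute duration, sauce base must start by minute 53.
So sauce base can start as early as minute 33 and as late as minute 53, giving 53 − 33 = 20 minutes of slack.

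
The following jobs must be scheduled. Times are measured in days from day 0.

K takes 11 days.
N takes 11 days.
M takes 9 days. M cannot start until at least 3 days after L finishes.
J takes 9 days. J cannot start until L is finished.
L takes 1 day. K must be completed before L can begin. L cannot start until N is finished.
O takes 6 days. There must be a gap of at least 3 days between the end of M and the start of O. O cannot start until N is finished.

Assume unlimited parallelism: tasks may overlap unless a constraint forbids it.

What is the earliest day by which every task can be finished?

Nothing blocks N, so it runs from day 0 to day 11.
K can start immediately at day 0; it finishes at day 11.
L cannot start until K (finishes day 11); N (finishes day 11). The controlling bound is day 11, so L finishes at 11 + 1 = day 12.
M cannot begin until L (finishes day 12, plus 3-day gap → day 15). It runs from day 15 to 15 + 9 = day 24.
O needs all of M (finishes day 24, plus 3-day gap → day 27); N (finishes day 11). That puts its earliest start at day 27; it finishes at 27 + 6 = day 33.
J waits on L (finishes day 12), so it starts at day 12 and finishes at 12 + 9 = day 21.
All tasks are finished once the last one completes. Finish times: J at 21, K at 11, L at 12, M at 24, N at 11, O at 33. The latest is day 33.

33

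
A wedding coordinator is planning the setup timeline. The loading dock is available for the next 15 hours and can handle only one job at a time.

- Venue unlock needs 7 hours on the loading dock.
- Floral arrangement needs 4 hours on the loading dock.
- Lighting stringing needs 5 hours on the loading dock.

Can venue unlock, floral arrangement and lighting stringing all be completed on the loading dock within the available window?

Running back to back, the jobs need 7 + 4 + 5 = 16 hours on the loading dock.
Since 16 > 15, they cannot all fit.

No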